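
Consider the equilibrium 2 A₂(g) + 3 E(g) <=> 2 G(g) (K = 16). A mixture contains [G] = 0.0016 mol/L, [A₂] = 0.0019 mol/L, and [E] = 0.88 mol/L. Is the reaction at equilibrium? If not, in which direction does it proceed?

Q = [G]² / ([A₂]²·[E]³) = (0.0016)² / ((0.0019)²·(0.88)³) = 1.0
Q = 1.0 < K = 16, so the forward reaction proceeds.

to the right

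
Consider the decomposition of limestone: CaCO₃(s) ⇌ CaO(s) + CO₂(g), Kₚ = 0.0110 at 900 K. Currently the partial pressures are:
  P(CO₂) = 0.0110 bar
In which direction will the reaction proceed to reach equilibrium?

(CaCO₃, CaO are pure solids — omitted from Qₚ.)
Qₚ = P(CO₂) = 0.0110
Qₚ = 0.0110 = Kₚ, so the system is already at equilibrium.

at equilibrium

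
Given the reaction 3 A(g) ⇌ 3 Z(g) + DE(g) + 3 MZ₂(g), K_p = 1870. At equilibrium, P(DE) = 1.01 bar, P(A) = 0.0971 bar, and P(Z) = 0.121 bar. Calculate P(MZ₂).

P(MZ₂) = 9.85 bar

At equilibrium, K_p = P(Z)³·P(DE)·P(MZ₂)³ / P(A)³ = 1870.
(0.121)³·(1.01)·(P(MZ₂))³ / (0.0971)³ = 1870
P(MZ₂)³ = 957 ⇒ P(MZ₂) = 9.85 bar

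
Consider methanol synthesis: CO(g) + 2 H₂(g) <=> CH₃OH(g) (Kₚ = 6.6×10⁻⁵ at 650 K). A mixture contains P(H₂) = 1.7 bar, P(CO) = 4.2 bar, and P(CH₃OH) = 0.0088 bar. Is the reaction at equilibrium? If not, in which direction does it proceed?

Qₚ = P(CH₃OH) / (P(CO)·P(H₂)²) = (0.0088) / ((4.2)·(1.7)²) = 7.2×10⁻⁴
Qₚ = 7.2×10⁻⁴ > Kₚ = 6.6×10⁻⁵, so the reverse reaction proceeds.

to the left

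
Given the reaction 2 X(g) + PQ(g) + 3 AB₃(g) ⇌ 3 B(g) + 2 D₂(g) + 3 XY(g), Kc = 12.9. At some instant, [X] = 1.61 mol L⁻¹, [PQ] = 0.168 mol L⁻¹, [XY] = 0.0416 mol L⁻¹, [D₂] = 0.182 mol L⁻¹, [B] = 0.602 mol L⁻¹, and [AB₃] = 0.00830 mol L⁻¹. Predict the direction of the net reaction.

Qc = [B]³·[D₂]²·[XY]³ / ([X]²·[PQ]·[AB₃]³) = (0.602)³·(0.182)²·(0.0416)³ / ((1.61)²·(0.168)·(0.00830)³) = 2.09
Qc = 2.09 < Kc = 12.9, so the forward reaction proceeds.

toward products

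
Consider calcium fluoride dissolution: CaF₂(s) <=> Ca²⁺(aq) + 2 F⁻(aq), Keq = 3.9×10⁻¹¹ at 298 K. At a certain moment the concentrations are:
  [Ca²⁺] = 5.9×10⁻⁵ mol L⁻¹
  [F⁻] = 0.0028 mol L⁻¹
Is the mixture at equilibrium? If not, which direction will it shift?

(CaF₂ is a pure solid — omitted from Q.)
Q = [Ca²⁺]·[F⁻]² = (5.9×10⁻⁵)·(0.0028)² = 4.6×10⁻¹⁰
Q = 4.6×10⁻¹⁰ > Keq = 3.9×10⁻¹¹: net reverse reaction.

no; Q > K, reaction proceeds in reverse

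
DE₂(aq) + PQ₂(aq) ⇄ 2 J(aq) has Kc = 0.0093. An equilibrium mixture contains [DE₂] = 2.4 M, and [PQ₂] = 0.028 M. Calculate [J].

[J] = 0.025 M

At equilibrium, Kc = [J]² / ([DE₂]·[PQ₂]) = 0.0093.
([J])² / ((2.4)·(0.028)) = 0.0093
[J]² = 6.25×10⁻⁴ ⇒ [J] = 0.025 M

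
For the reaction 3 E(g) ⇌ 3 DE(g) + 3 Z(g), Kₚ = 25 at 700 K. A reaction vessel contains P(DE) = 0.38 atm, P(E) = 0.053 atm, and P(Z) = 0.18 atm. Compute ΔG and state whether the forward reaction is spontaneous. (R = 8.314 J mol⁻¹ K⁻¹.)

Qₚ = P(DE)³·P(Z)³ / P(E)³ = (0.38)³·(0.18)³ / (0.053)³ = 2.15
ΔG = RT ln(Qₚ/Kₚ) = (8.314 J mol⁻¹ K⁻¹)(700 K) × ln(2.15/25)
   = (5.820 kJ/mol)(-2.453) = -14.3 kJ/mol
ΔG < 0, so the forward reaction is spontaneous (proceeds forward).

ΔG = -14.3 kJ/mol; the forward reaction is spontaneous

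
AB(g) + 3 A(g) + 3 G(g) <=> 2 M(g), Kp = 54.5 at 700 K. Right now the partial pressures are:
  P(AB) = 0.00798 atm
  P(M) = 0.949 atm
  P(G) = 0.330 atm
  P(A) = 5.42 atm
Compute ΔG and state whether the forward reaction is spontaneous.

Qp = P(M)² / (P(AB)·P(A)³·P(G)³) = (0.949)² / ((0.00798)·(5.42)³·(0.330)³) = 19.7
ΔG = RT ln(Qp/Kp) = (8.314 J mol⁻¹ K⁻¹)(700 K) × ln(19.7/54.5)
   = (5.820 kJ/mol)(-1.018) = -5.92 kJ/mol
ΔG < 0, so the forward reaction is spontaneous (proceeds forward).

ΔG = -5.92 kJ/mol; the forward reaction is spontaneous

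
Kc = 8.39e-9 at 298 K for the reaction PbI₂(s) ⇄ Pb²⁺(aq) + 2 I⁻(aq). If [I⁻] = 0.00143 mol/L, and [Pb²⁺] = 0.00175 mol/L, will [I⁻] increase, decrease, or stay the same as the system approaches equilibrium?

increase

(PbI₂ is a pure solid — omitted from Qc.)
Qc = [Pb²⁺]·[I⁻]² = (0.00175)·(0.00143)² = 3.58e-9
Qc = 3.58e-9 < Kc = 8.39e-9: net forward reaction.
I⁻ is a product, so it increases.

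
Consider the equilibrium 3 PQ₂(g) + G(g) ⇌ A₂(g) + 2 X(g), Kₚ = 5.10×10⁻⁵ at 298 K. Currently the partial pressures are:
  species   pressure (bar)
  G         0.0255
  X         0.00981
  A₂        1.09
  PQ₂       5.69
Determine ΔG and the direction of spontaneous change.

Qₚ = P(A₂)·P(X)² / (P(PQ₂)³·P(G)) = (1.09)·(0.00981)² / ((5.69)³·(0.0255)) = 2.23×10⁻⁵
ΔG = RT ln(Qₚ/Kₚ) = (8.314 J mol⁻¹ K⁻¹)(298 K) × ln(2.23×10⁻⁵/5.10×10⁻⁵)
   = (2.478 kJ/mol)(-0.8272) = -2.05 kJ/mol
ΔG < 0, so the forward reaction is spontaneous (proceeds forward).

ΔG = -2.05 kJ/mol; the forward reaction is spontaneous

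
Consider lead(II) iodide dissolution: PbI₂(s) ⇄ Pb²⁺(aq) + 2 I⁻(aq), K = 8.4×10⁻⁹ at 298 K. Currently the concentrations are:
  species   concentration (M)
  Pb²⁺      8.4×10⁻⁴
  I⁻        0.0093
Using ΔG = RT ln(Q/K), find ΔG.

(PbI₂ is a pure solid — omitted from Q.)
Q = [Pb²⁺]·[I⁻]² = (8.4×10⁻⁴)·(0.0093)² = 7.27×10⁻⁸
ΔG = RT ln(Q/K) = (8.314 J mol⁻¹ K⁻¹)(298 K) × ln(7.27×10⁻⁸/8.4×10⁻⁹)
   = (2.478 kJ/mol)(2.158) = 5.35 kJ/mol
ΔG > 0, so the forward reaction is non-spontaneous (proceeds in reverse).

ΔG = 5.35 kJ/mol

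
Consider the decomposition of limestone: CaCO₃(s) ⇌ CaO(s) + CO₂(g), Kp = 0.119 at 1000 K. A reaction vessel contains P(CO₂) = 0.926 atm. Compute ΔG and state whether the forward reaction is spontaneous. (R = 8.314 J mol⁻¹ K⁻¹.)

(CaCO₃, CaO are pure solids — omitted from Qp.)
Qp = P(CO₂) = 0.926
ΔG = RT ln(Qp/Kp) = (8.314 J mol⁻¹ K⁻¹)(1000 K) × ln(0.926/0.119)
   = (8.314 kJ/mol)(2.052) = 17.1 kJ/mol
ΔG > 0, so the forward reaction is non-spontaneous (proceeds in reverse).

ΔG = 17.1 kJ/mol; the forward reaction is non-spontaneous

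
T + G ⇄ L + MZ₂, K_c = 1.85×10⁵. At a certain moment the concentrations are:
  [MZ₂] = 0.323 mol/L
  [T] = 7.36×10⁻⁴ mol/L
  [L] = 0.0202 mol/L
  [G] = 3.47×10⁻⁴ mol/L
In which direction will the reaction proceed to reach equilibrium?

Q_c = [L]·[MZ₂] / ([T]·[G]) = (0.0202)·(0.323) / ((7.36×10⁻⁴)·(3.47×10⁻⁴)) = 25500
Q_c = 25500 < K_c = 1.85×10⁵, so the forward reaction proceeds.

in the forward direction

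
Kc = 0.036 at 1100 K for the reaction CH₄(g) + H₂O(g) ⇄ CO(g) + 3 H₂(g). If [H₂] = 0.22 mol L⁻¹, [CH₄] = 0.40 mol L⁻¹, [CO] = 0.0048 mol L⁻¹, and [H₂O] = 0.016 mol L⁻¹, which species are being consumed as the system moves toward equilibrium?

CH₄, H₂O (reactants)

Qc = [CO]·[H₂]³ / ([CH₄]·[H₂O]) = (0.0048)·(0.22)³ / ((0.40)·(0.016)) = 0.0080
Qc = 0.0080 < Kc = 0.036: net forward reaction.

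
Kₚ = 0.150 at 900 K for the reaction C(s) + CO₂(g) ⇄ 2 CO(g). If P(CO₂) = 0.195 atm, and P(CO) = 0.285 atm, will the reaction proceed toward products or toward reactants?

(C is a pure solid — omitted from Qₚ.)
Qₚ = P(CO)² / P(CO₂) = (0.285)² / (0.195) = 0.417
Qₚ = 0.417 > Kₚ = 0.150, so the reverse reaction proceeds.

toward reactants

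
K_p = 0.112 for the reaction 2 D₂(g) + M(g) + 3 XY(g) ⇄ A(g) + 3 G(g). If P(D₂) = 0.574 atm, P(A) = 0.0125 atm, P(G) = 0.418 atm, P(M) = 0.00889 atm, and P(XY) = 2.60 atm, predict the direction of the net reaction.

in the forward direction

Q_p = P(A)·P(G)³ / (P(D₂)²·P(M)·P(XY)³) = (0.0125)·(0.418)³ / ((0.574)²·(0.00889)·(2.60)³) = 0.0177
Q_p = 0.0177 < K_p = 0.112, so the forward reaction proceeds.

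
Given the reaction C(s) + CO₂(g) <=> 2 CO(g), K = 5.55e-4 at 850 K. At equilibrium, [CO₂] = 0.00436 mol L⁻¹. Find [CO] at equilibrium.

(C is a pure solid — omitted from K.)
At equilibrium, K = [CO]² / [CO₂] = 5.55e-4.
([CO])² / (0.00436) = 5.55e-4
[CO]² = 2.42e-6 ⇒ [CO] = 0.00156 mol L⁻¹

[CO] = 0.00156 mol L⁻¹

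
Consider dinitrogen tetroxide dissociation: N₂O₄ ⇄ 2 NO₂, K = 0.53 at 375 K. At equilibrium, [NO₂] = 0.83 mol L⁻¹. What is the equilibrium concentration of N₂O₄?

At equilibrium, K = [NO₂]² / [N₂O₄] = 0.53.
(0.83)² / ([N₂O₄]) = 0.53
[N₂O₄] = 1.30 = 1.3 mol L⁻¹

[N₂O₄] = 1.3 mol L⁻¹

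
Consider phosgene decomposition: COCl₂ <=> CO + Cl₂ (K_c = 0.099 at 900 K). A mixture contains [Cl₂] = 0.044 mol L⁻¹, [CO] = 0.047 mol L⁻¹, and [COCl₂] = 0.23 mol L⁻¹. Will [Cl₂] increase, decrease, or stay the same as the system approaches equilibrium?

increase

Q_c = [CO]·[Cl₂] / [COCl₂] = (0.047)·(0.044) / (0.23) = 0.0090
Q_c = 0.0090 < K_c = 0.099: net forward reaction.
Cl₂ is a product, so it increases.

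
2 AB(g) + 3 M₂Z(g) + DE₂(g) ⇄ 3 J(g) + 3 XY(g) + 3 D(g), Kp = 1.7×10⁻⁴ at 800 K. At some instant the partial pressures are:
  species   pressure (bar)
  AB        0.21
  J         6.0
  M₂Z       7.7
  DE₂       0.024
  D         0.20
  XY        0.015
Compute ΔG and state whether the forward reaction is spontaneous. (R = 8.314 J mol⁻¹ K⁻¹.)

ΔG = -17.6 kJ/mol; the forward reaction is spontaneous

Qp = P(J)³·P(XY)³·P(D)³ / (P(AB)²·P(M₂Z)³·P(DE₂)) = (6.0)³·(0.015)³·(0.20)³ / ((0.21)²·(7.7)³·(0.024)) = 1.21×10⁻⁵
ΔG = RT ln(Qp/Kp) = (8.314 J mol⁻¹ K⁻¹)(800 K) × ln(1.21×10⁻⁵/1.7×10⁻⁴)
   = (6.651 kJ/mol)(-2.643) = -17.6 kJ/mol
ΔG < 0, so the forward reaction is spontaneous (proceeds forward).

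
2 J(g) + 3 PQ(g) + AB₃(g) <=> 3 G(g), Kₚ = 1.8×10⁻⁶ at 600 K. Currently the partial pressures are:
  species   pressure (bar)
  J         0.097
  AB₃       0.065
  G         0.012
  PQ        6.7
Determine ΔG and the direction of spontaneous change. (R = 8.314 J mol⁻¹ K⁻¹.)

ΔG = 8.24 kJ/mol; the forward reaction is non-spontaneous

Qₚ = P(G)³ / (P(J)²·P(PQ)³·P(AB₃)) = (0.012)³ / ((0.097)²·(6.7)³·(0.065)) = 9.39×10⁻⁶
ΔG = RT ln(Qₚ/Kₚ) = (8.314 J mol⁻¹ K⁻¹)(600 K) × ln(9.39×10⁻⁶/1.8×10⁻⁶)
   = (4.988 kJ/mol)(1.652) = 8.24 kJ/mol
ΔG > 0, so the forward reaction is non-spontaneous (proceeds in reverse).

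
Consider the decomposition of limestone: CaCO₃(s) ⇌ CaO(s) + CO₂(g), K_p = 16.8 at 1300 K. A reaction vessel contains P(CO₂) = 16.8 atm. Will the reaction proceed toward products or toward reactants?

(CaCO₃, CaO are pure solids — omitted from Q_p.)
Q_p = P(CO₂) = 16.8
Q_p = 16.8 = K_p, so the system is already at equilibrium.

no net change (already at equilibrium)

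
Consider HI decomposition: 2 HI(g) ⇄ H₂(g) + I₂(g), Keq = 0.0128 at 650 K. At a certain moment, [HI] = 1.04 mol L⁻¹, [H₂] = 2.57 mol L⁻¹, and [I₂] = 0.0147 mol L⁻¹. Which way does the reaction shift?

Q = [H₂]·[I₂] / [HI]² = (2.57)·(0.0147) / (1.04)² = 0.0349
Q = 0.0349 > Keq = 0.0128, so the reverse reaction proceeds.

reverse (toward reactants)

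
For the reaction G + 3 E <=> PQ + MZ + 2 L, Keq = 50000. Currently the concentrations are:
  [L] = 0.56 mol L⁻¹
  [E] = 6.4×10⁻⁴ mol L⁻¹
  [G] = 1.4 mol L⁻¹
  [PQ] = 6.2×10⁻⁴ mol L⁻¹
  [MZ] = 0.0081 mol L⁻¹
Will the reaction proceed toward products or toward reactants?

toward products

Q = [PQ]·[MZ]·[L]² / ([G]·[E]³) = (6.2×10⁻⁴)·(0.0081)·(0.56)² / ((1.4)·(6.4×10⁻⁴)³) = 4300
Q = 4300 < Keq = 50000, so the forward reaction proceeds.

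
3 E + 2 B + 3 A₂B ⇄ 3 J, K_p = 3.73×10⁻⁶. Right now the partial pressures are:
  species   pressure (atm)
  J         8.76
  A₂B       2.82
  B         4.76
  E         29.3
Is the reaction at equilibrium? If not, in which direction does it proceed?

Q_p = P(J)³ / (P(E)³·P(B)²·P(A₂B)³) = (8.76)³ / ((29.3)³·(4.76)²·(2.82)³) = 5.26×10⁻⁵
Q_p = 5.26×10⁻⁵ > K_p = 3.73×10⁻⁶, so the reverse reaction proceeds.

reverse (toward reactants)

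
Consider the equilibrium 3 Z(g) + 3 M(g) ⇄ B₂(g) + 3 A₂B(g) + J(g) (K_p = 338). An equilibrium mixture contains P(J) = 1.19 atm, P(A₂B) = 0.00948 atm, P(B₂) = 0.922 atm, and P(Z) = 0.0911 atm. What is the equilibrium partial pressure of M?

P(M) = 0.0154 atm

At equilibrium, K_p = P(B₂)·P(A₂B)³·P(J) / (P(Z)³·P(M)³) = 338.
(0.922)·(0.00948)³·(1.19) / ((0.0911)³·(P(M))³) = 338
P(M)³ = 3.66×10⁻⁶ ⇒ P(M) = 0.0154 atm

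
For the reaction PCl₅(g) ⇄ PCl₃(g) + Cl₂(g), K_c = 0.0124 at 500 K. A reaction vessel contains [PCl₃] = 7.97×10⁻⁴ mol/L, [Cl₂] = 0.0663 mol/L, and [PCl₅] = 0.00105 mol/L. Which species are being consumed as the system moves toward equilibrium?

Q_c = [PCl₃]·[Cl₂] / [PCl₅] = (7.97×10⁻⁴)·(0.0663) / (0.00105) = 0.0503
Q_c = 0.0503 > K_c = 0.0124: net reverse reaction.

PCl₃, Cl₂ (products)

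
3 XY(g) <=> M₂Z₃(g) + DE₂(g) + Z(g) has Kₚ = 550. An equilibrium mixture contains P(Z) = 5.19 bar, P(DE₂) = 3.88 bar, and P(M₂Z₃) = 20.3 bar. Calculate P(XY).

At equilibrium, Kₚ = P(M₂Z₃)·P(DE₂)·P(Z) / P(XY)³ = 550.
(20.3)·(3.88)·(5.19) / (P(XY))³ = 550
P(XY)³ = 0.743 ⇒ P(XY) = 0.906 bar

P(XY) = 0.906 bar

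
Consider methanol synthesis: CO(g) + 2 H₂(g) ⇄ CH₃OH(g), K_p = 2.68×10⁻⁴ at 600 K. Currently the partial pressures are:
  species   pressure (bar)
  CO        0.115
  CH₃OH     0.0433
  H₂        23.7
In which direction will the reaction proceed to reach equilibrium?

in the reverse direction

Q_p = P(CH₃OH) / (P(CO)·P(H₂)²) = (0.0433) / ((0.115)·(23.7)²) = 6.70×10⁻⁴
Q_p = 6.70×10⁻⁴ > K_p = 2.68×10⁻⁴, so the reverse reaction proceeds.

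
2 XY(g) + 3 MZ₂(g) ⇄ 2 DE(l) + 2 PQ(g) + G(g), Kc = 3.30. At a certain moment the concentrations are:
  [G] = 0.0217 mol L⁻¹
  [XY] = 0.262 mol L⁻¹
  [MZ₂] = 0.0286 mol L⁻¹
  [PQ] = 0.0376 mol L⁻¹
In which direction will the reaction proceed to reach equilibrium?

(DE is a pure liquid — omitted from Qc.)
Qc = [PQ]²·[G] / ([XY]²·[MZ₂]³) = (0.0376)²·(0.0217) / ((0.262)²·(0.0286)³) = 19.1
Qc = 19.1 > Kc = 3.30, so the reverse reaction proceeds.

reverse (toward reactants)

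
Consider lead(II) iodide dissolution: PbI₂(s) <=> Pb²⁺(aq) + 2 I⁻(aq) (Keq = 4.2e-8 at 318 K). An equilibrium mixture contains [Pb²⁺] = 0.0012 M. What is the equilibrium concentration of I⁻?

[I⁻] = 0.0059 M

(PbI₂ is a pure solid — omitted from Keq.)
At equilibrium, Keq = [Pb²⁺]·[I⁻]² = 4.2e-8.
(0.0012)·([I⁻])² = 4.2e-8
[I⁻]² = 3.50e-5 ⇒ [I⁻] = 0.0059 M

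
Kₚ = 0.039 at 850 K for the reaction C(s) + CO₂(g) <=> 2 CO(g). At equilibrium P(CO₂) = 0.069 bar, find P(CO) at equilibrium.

P(CO) = 0.052 bar

(C is a pure solid — omitted from Kₚ.)
At equilibrium, Kₚ = P(CO)² / P(CO₂) = 0.039.
(P(CO))² / (0.069) = 0.039
P(CO)² = 0.00269 ⇒ P(CO) = 0.052 bar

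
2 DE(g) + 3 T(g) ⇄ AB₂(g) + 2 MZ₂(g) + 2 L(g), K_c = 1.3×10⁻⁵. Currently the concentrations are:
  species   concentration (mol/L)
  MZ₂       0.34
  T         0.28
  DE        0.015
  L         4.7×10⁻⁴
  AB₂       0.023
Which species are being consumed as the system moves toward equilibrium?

AB₂, MZ₂, L (products)

Q_c = [AB₂]·[MZ₂]²·[L]² / ([DE]²·[T]³) = (0.023)·(0.34)²·(4.7×10⁻⁴)² / ((0.015)²·(0.28)³) = 1.2×10⁻⁴
Q_c = 1.2×10⁻⁴ > K_c = 1.3×10⁻⁵: net reverse reaction.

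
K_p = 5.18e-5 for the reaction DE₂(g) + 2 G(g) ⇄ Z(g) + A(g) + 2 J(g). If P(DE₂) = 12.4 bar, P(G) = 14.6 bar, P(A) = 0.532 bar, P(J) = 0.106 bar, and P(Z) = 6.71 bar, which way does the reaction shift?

to the right

Q_p = P(Z)·P(A)·P(J)² / (P(DE₂)·P(G)²) = (6.71)·(0.532)·(0.106)² / ((12.4)·(14.6)²) = 1.52e-5
Q_p = 1.52e-5 < K_p = 5.18e-5, so the forward reaction proceeds.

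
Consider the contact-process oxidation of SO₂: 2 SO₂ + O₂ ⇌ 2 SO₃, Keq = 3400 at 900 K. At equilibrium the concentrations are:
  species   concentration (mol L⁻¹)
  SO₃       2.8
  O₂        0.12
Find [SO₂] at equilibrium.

[SO₂] = 0.14 mol L⁻¹

At equilibrium, Keq = [SO₃]² / ([SO₂]²·[O₂]) = 3400.
(2.8)² / (([SO₂])²·(0.12)) = 3400
[SO₂]² = 0.0192 ⇒ [SO₂] = 0.14 mol L⁻¹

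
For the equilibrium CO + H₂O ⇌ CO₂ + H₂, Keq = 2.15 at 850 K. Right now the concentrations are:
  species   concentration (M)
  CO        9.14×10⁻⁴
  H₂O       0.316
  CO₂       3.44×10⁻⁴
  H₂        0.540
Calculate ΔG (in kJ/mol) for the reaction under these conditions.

Q = [CO₂]·[H₂] / ([CO]·[H₂O]) = (3.44×10⁻⁴)·(0.540) / ((9.14×10⁻⁴)·(0.316)) = 0.643
ΔG = RT ln(Q/Keq) = (8.314 J mol⁻¹ K⁻¹)(850 K) × ln(0.643/2.15)
   = (7.067 kJ/mol)(-1.207) = -8.53 kJ/mol
ΔG < 0, so the forward reaction is spontaneous (proceeds forward).

ΔG = -8.53 kJ/mol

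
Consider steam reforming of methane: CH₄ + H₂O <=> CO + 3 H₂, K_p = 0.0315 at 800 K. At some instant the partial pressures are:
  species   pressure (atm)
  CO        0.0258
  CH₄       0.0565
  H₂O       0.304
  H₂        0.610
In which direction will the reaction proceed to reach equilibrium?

Q_p = P(CO)·P(H₂)³ / (P(CH₄)·P(H₂O)) = (0.0258)·(0.610)³ / ((0.0565)·(0.304)) = 0.341
Q_p = 0.341 > K_p = 0.0315, so the reverse reaction proceeds.

reverse (toward reactants)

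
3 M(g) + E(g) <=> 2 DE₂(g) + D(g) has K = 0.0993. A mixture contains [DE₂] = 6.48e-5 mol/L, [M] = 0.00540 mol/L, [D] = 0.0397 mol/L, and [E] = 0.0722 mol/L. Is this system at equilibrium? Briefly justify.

no; Q < K, reaction proceeds forward

Q = [DE₂]²·[D] / ([M]³·[E]) = (6.48e-5)²·(0.0397) / ((0.00540)³·(0.0722)) = 0.0147
Q = 0.0147 < K = 0.0993: net forward reaction.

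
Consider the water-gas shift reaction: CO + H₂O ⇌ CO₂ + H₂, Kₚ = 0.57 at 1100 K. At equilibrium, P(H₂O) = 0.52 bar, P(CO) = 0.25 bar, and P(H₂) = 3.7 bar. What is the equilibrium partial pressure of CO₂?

At equilibrium, Kₚ = P(CO₂)·P(H₂) / (P(CO)·P(H₂O)) = 0.57.
(P(CO₂))·(3.7) / ((0.25)·(0.52)) = 0.57
P(CO₂) = 0.0200 = 0.020 bar

P(CO₂) = 0.020 bar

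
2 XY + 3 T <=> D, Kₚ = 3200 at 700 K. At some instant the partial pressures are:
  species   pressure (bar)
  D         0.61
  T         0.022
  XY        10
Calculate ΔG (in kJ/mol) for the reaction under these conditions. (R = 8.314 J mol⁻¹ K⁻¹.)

Qₚ = P(D) / (P(XY)²·P(T)³) = (0.61) / ((10)²·(0.022)³) = 573
ΔG = RT ln(Qₚ/Kₚ) = (8.314 J mol⁻¹ K⁻¹)(700 K) × ln(573/3200)
   = (5.820 kJ/mol)(-1.720) = -10.0 kJ/mol
ΔG < 0, so the forward reaction is spontaneous (proceeds forward).

ΔG = -10.0 kJ/mol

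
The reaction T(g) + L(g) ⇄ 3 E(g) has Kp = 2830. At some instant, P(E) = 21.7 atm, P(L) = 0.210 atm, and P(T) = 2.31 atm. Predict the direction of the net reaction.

Qp = P(E)³ / (P(T)·P(L)) = (21.7)³ / ((2.31)·(0.210)) = 21100
Qp = 21100 > Kp = 2830, so the reverse reaction proceeds.

to the left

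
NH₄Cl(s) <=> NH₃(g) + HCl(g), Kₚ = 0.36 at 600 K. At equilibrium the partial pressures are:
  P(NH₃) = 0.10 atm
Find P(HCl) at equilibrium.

P(HCl) = 3.6 atm

(NH₄Cl is a pure solid — omitted from Kₚ.)
At equilibrium, Kₚ = P(NH₃)·P(HCl) = 0.36.
(0.10)·(P(HCl)) = 0.36
P(HCl) = 3.60 = 3.6 atm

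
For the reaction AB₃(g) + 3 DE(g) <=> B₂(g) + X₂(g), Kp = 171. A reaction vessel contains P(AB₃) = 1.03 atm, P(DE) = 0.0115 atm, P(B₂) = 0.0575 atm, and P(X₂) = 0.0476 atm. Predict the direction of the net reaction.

to the left

Qp = P(B₂)·P(X₂) / (P(AB₃)·P(DE)³) = (0.0575)·(0.0476) / ((1.03)·(0.0115)³) = 1750
Qp = 1750 > Kp = 171, so the reverse reaction proceeds.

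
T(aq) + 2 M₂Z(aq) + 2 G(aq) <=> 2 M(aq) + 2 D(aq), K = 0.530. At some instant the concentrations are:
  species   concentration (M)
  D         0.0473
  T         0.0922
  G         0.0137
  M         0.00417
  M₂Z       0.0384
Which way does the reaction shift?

to the left

Q = [M]²·[D]² / ([T]·[M₂Z]²·[G]²) = (0.00417)²·(0.0473)² / ((0.0922)·(0.0384)²·(0.0137)²) = 1.52
Q = 1.52 > K = 0.530, so the reverse reaction proceeds.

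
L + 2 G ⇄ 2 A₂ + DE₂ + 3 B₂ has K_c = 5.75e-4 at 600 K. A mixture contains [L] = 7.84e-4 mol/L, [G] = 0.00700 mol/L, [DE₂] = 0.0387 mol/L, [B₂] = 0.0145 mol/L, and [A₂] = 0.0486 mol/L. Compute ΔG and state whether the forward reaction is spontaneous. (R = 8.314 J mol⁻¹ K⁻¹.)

ΔG = 12.6 kJ/mol; the forward reaction is non-spontaneous

Q_c = [A₂]²·[DE₂]·[B₂]³ / ([L]·[G]²) = (0.0486)²·(0.0387)·(0.0145)³ / ((7.84e-4)·(0.00700)²) = 0.00725
ΔG = RT ln(Q_c/K_c) = (8.314 J mol⁻¹ K⁻¹)(600 K) × ln(0.00725/5.75e-4)
   = (4.988 kJ/mol)(2.534) = 12.6 kJ/mol
ΔG > 0, so the forward reaction is non-spontaneous (proceeds in reverse).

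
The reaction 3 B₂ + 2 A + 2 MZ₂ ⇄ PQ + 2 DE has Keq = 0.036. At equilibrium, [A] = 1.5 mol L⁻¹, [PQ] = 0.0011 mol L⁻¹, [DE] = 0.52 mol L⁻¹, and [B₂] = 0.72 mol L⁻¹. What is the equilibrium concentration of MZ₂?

[MZ₂] = 0.099 mol L⁻¹

At equilibrium, Keq = [PQ]·[DE]² / ([B₂]³·[A]²·[MZ₂]²) = 0.036.
(0.0011)·(0.52)² / ((0.72)³·(1.5)²·([MZ₂])²) = 0.036
[MZ₂]² = 0.00984 ⇒ [MZ₂] = 0.099 mol L⁻¹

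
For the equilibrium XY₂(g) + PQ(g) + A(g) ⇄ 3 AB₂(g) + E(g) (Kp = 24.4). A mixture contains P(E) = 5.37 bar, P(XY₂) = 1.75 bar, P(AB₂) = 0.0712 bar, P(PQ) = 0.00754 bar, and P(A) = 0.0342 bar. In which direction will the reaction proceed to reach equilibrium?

Qp = P(AB₂)³·P(E) / (P(XY₂)·P(PQ)·P(A)) = (0.0712)³·(5.37) / ((1.75)·(0.00754)·(0.0342)) = 4.30
Qp = 4.30 < Kp = 24.4, so the forward reaction proceeds.

forward (toward products)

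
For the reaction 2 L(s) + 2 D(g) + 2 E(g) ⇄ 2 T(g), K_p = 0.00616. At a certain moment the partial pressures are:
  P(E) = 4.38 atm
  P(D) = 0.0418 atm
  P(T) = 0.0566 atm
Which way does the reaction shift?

(L is a pure solid — omitted from Q_p.)
Q_p = P(T)² / (P(D)²·P(E)²) = (0.0566)² / ((0.0418)²·(4.38)²) = 0.0956
Q_p = 0.0956 > K_p = 0.00616, so the reverse reaction proceeds.

in the reverse direction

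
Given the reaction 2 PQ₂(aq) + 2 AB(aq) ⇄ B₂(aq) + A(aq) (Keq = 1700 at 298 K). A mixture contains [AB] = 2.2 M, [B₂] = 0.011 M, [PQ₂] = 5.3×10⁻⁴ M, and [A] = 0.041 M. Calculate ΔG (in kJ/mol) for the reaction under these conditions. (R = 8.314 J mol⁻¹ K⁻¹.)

Q = [B₂]·[A] / ([PQ₂]²·[AB]²) = (0.011)·(0.041) / ((5.3×10⁻⁴)²·(2.2)²) = 332
ΔG = RT ln(Q/Keq) = (8.314 J mol⁻¹ K⁻¹)(298 K) × ln(332/1700)
   = (2.478 kJ/mol)(-1.633) = -4.05 kJ/mol
ΔG < 0, so the forward reaction is spontaneous (proceeds forward).

ΔG = -4.05 kJ/mol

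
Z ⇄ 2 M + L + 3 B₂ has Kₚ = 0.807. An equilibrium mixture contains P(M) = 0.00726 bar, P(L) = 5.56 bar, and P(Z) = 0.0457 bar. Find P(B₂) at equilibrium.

At equilibrium, Kₚ = P(M)²·P(L)·P(B₂)³ / P(Z) = 0.807.
(0.00726)²·(5.56)·(P(B₂))³ / (0.0457) = 0.807
P(B₂)³ = 126 ⇒ P(B₂) = 5.01 bar

P(B₂) = 5.01 bar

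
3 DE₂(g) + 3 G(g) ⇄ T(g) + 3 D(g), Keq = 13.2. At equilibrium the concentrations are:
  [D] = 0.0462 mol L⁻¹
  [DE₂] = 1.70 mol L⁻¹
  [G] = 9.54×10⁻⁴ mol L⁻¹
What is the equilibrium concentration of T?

At equilibrium, Keq = [T]·[D]³ / ([DE₂]³·[G]³) = 13.2.
([T])·(0.0462)³ / ((1.70)³·(9.54×10⁻⁴)³) = 13.2
[T] = 5.71×10⁻⁴ mol L⁻¹

[T] = 5.71×10⁻⁴ mol L⁻¹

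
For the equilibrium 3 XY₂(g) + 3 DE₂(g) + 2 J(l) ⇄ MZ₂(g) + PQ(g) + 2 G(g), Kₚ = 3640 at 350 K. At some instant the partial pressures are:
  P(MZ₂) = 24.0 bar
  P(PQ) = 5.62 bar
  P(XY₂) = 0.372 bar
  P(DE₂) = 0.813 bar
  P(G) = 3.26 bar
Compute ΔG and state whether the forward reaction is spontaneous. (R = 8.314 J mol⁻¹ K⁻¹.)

(J is a pure liquid — omitted from Qₚ.)
Qₚ = P(MZ₂)·P(PQ)·P(G)² / (P(XY₂)³·P(DE₂)³) = (24.0)·(5.62)·(3.26)² / ((0.372)³·(0.813)³) = 51800
ΔG = RT ln(Qₚ/Kₚ) = (8.314 J mol⁻¹ K⁻¹)(350 K) × ln(51800/3640)
   = (2.910 kJ/mol)(2.655) = 7.73 kJ/mol
ΔG > 0, so the forward reaction is non-spontaneous (proceeds in reverse).

ΔG = 7.73 kJ/mol; the forward reaction is non-spontaneous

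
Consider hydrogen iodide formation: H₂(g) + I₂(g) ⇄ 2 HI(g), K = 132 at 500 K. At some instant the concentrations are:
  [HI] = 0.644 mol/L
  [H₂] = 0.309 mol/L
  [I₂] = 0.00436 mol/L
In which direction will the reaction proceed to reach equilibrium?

toward reactants

Q = [HI]² / ([H₂]·[I₂]) = (0.644)² / ((0.309)·(0.00436)) = 308
Q = 308 > K = 132, so the reverse reaction proceeds.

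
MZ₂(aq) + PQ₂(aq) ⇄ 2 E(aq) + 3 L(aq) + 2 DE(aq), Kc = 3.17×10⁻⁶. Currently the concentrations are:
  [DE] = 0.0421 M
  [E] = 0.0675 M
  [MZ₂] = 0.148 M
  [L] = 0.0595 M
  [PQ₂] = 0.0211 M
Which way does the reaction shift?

Qc = [E]²·[L]³·[DE]² / ([MZ₂]·[PQ₂]) = (0.0675)²·(0.0595)³·(0.0421)² / ((0.148)·(0.0211)) = 5.45×10⁻⁷
Qc = 5.45×10⁻⁷ < Kc = 3.17×10⁻⁶, so the forward reaction proceeds.

toward products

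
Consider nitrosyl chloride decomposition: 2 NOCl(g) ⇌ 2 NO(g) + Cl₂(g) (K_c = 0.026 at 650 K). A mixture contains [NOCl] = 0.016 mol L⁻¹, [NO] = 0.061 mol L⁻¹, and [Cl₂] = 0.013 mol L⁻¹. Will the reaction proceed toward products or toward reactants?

toward reactants

Q_c = [NO]²·[Cl₂] / [NOCl]² = (0.061)²·(0.013) / (0.016)² = 0.19
Q_c = 0.19 > K_c = 0.026, so the reverse reaction proceeds.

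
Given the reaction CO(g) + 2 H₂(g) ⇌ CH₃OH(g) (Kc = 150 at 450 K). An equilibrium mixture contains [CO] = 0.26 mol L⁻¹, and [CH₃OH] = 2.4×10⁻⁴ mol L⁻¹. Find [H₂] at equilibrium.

[H₂] = 0.0025 mol L⁻¹

At equilibrium, Kc = [CH₃OH] / ([CO]·[H₂]²) = 150.
(2.4×10⁻⁴) / ((0.26)·([H₂])²) = 150
[H₂]² = 6.15×10⁻⁶ ⇒ [H₂] = 0.0025 mol L⁻¹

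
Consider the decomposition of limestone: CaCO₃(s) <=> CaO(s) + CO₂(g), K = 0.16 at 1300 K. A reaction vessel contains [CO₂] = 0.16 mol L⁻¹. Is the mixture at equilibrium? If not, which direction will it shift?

yes, at equilibrium

(CaCO₃, CaO are pure solids — omitted from Q.)
Q = [CO₂] = 0.16
Q = 0.16 = K; the system is at equilibrium.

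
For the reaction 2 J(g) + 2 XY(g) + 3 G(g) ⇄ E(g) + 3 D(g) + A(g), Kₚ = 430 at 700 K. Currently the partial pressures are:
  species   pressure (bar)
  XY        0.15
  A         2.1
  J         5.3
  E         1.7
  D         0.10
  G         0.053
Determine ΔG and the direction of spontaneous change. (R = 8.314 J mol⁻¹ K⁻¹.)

Qₚ = P(E)·P(D)³·P(A) / (P(J)²·P(XY)²·P(G)³) = (1.7)·(0.10)³·(2.1) / ((5.3)²·(0.15)²·(0.053)³) = 37.9
ΔG = RT ln(Qₚ/Kₚ) = (8.314 J mol⁻¹ K⁻¹)(700 K) × ln(37.9/430)
   = (5.820 kJ/mol)(-2.429) = -14.1 kJ/mol
ΔG < 0, so the forward reaction is spontaneous (proceeds forward).

ΔG = -14.1 kJ/mol; the forward reaction is spontaneous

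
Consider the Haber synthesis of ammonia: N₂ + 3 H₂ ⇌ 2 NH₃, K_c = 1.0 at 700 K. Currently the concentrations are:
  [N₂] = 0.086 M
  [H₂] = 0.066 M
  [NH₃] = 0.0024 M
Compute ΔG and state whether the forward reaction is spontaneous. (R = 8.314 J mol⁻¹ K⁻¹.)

ΔG = -8.48 kJ/mol; the forward reaction is spontaneous

Q_c = [NH₃]² / ([N₂]·[H₂]³) = (0.0024)² / ((0.086)·(0.066)³) = 0.233
ΔG = RT ln(Q_c/K_c) = (8.314 J mol⁻¹ K⁻¹)(700 K) × ln(0.233/1.0)
   = (5.820 kJ/mol)(-1.457) = -8.48 kJ/mol
ΔG < 0, so the forward reaction is spontaneous (proceeds forward).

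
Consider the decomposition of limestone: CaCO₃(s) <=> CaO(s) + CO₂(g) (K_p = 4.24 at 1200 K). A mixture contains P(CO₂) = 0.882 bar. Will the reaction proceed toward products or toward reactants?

toward products

(CaCO₃, CaO are pure solids — omitted from Q_p.)
Q_p = P(CO₂) = 0.882
Q_p = 0.882 < K_p = 4.24, so the forward reaction proceeds.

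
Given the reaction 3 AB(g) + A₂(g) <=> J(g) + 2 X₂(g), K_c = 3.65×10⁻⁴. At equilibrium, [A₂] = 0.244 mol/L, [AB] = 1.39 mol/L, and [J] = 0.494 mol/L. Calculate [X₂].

[X₂] = 0.0220 mol/L

At equilibrium, K_c = [J]·[X₂]² / ([AB]³·[A₂]) = 3.65×10⁻⁴.
(0.494)·([X₂])² / ((1.39)³·(0.244)) = 3.65×10⁻⁴
[X₂]² = 4.84×10⁻⁴ ⇒ [X₂] = 0.0220 mol/L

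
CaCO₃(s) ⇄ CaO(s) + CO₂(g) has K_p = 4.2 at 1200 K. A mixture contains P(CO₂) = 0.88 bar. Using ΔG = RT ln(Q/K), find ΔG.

(CaCO₃, CaO are pure solids — omitted from Q_p.)
Q_p = P(CO₂) = 0.880
ΔG = RT ln(Q_p/K_p) = (8.314 J mol⁻¹ K⁻¹)(1200 K) × ln(0.880/4.2)
   = (9.977 kJ/mol)(-1.563) = -15.6 kJ/mol
ΔG < 0, so the forward reaction is spontaneous (proceeds forward).

ΔG = -15.6 kJ/mol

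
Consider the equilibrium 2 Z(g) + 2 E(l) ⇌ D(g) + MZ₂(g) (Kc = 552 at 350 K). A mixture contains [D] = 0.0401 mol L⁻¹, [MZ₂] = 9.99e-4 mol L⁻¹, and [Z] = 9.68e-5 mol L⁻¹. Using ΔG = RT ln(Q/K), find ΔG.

(E is a pure liquid — omitted from Qc.)
Qc = [D]·[MZ₂] / [Z]² = (0.0401)·(9.99e-4) / (9.68e-5)² = 4280
ΔG = RT ln(Qc/Kc) = (8.314 J mol⁻¹ K⁻¹)(350 K) × ln(4280/552)
   = (2.910 kJ/mol)(2.048) = 5.96 kJ/mol
ΔG > 0, so the forward reaction is non-spontaneous (proceeds in reverse).

ΔG = 5.96 kJ/mol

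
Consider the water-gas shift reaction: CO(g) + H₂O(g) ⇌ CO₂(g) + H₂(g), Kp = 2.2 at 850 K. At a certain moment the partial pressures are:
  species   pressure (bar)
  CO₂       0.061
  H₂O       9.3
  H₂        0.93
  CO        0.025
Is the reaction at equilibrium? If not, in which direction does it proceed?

Qp = P(CO₂)·P(H₂) / (P(CO)·P(H₂O)) = (0.061)·(0.93) / ((0.025)·(9.3)) = 0.24
Qp = 0.24 < Kp = 2.2, so the forward reaction proceeds.

in the forward direction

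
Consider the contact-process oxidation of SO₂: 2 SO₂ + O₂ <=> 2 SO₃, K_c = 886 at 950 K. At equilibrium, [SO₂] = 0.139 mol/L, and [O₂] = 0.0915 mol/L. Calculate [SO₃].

[SO₃] = 1.25 mol/L

At equilibrium, K_c = [SO₃]² / ([SO₂]²·[O₂]) = 886.
([SO₃])² / ((0.139)²·(0.0915)) = 886
[SO₃]² = 1.57 ⇒ [SO₃] = 1.25 mol/L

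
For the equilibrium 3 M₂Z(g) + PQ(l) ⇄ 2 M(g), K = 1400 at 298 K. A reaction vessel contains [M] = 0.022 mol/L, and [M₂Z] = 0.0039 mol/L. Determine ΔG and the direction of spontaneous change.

ΔG = 4.37 kJ/mol; the forward reaction is non-spontaneous

(PQ is a pure liquid — omitted from Q.)
Q = [M]² / [M₂Z]³ = (0.022)² / (0.0039)³ = 8160
ΔG = RT ln(Q/K) = (8.314 J mol⁻¹ K⁻¹)(298 K) × ln(8160/1400)
   = (2.478 kJ/mol)(1.763) = 4.37 kJ/mol
ΔG > 0, so the forward reaction is non-spontaneous (proceeds in reverse).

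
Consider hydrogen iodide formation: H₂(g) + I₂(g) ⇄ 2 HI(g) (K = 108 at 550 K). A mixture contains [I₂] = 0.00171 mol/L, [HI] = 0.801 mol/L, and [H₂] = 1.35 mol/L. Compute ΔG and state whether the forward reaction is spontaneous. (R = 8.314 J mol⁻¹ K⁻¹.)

ΔG = 4.32 kJ/mol; the forward reaction is non-spontaneous

Q = [HI]² / ([H₂]·[I₂]) = (0.801)² / ((1.35)·(0.00171)) = 278
ΔG = RT ln(Q/K) = (8.314 J mol⁻¹ K⁻¹)(550 K) × ln(278/108)
   = (4.573 kJ/mol)(0.9455) = 4.32 kJ/mol
ΔG > 0, so the forward reaction is non-spontaneous (proceeds in reverse).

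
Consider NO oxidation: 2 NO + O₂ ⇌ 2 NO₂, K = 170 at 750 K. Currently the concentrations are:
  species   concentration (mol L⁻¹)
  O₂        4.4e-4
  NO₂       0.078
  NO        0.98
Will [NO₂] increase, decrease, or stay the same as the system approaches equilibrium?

increase

Q = [NO₂]² / ([NO]²·[O₂]) = (0.078)² / ((0.98)²·(4.4e-4)) = 14
Q = 14 < K = 170: net forward reaction.
NO₂ is a product, so it increases.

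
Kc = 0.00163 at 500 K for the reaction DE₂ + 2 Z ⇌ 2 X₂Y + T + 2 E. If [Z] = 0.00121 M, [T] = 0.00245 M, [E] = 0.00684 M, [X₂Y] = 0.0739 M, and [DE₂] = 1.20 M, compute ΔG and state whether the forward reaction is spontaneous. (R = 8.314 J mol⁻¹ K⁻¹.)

Qc = [X₂Y]²·[T]·[E]² / ([DE₂]·[Z]²) = (0.0739)²·(0.00245)·(0.00684)² / ((1.20)·(0.00121)²) = 3.56×10⁻⁴
ΔG = RT ln(Qc/Kc) = (8.314 J mol⁻¹ K⁻¹)(500 K) × ln(3.56×10⁻⁴/0.00163)
   = (4.157 kJ/mol)(-1.521) = -6.32 kJ/mol
ΔG < 0, so the forward reaction is spontaneous (proceeds forward).

ΔG = -6.32 kJ/mol; the forward reaction is spontaneous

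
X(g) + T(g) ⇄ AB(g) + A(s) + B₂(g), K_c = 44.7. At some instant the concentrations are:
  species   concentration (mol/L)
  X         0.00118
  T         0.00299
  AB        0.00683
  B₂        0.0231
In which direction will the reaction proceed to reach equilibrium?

neither direction; the system is at equilibrium

(A is a pure solid — omitted from Q_c.)
Q_c = [AB]·[B₂] / ([X]·[T]) = (0.00683)·(0.0231) / ((0.00118)·(0.00299)) = 44.7
Q_c = 44.7 = K_c, so the system is already at equilibrium.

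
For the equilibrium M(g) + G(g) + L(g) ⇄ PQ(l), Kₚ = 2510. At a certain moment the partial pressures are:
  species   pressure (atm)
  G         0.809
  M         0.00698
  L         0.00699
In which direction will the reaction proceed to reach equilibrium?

(PQ is a pure liquid — omitted from Qₚ.)
Qₚ = 1 / (P(M)·P(G)·P(L)) = 1 / ((0.00698)·(0.809)·(0.00699)) = 25300
Qₚ = 25300 > Kₚ = 2510, so the reverse reaction proceeds.

to the left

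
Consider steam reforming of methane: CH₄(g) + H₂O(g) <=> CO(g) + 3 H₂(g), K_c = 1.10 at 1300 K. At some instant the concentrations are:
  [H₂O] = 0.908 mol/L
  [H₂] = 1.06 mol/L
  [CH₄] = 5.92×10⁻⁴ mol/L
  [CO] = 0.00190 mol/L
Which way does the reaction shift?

Q_c = [CO]·[H₂]³ / ([CH₄]·[H₂O]) = (0.00190)·(1.06)³ / ((5.92×10⁻⁴)·(0.908)) = 4.21
Q_c = 4.21 > K_c = 1.10, so the reverse reaction proceeds.

to the left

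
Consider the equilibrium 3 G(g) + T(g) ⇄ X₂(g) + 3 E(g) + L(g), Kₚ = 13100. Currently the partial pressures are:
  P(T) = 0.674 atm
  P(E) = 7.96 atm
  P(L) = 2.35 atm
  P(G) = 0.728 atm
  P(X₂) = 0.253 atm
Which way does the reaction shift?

Qₚ = P(X₂)·P(E)³·P(L) / (P(G)³·P(T)) = (0.253)·(7.96)³·(2.35) / ((0.728)³·(0.674)) = 1150
Qₚ = 1150 < Kₚ = 13100, so the forward reaction proceeds.

to the right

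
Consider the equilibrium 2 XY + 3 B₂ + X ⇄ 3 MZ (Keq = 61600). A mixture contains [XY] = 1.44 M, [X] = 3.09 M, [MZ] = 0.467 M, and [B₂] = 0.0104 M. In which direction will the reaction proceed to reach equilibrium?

toward products

Q = [MZ]³ / ([XY]²·[B₂]³·[X]) = (0.467)³ / ((1.44)²·(0.0104)³·(3.09)) = 14100
Q = 14100 < Keq = 61600, so the forward reaction proceeds.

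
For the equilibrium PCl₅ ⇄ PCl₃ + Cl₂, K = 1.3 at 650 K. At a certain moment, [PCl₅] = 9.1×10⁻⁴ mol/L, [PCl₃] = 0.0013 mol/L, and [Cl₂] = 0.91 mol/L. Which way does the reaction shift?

neither direction; the system is at equilibrium

Q = [PCl₃]·[Cl₂] / [PCl₅] = (0.0013)·(0.91) / (9.1×10⁻⁴) = 1.3
Q = 1.3 = K, so the system is already at equilibrium.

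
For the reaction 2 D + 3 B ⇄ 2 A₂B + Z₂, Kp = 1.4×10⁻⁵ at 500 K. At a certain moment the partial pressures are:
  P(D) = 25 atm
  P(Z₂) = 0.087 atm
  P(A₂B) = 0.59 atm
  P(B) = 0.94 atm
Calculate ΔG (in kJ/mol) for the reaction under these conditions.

Qp = P(A₂B)²·P(Z₂) / (P(D)²·P(B)³) = (0.59)²·(0.087) / ((25)²·(0.94)³) = 5.83×10⁻⁵
ΔG = RT ln(Qp/Kp) = (8.314 J mol⁻¹ K⁻¹)(500 K) × ln(5.83×10⁻⁵/1.4×10⁻⁵)
   = (4.157 kJ/mol)(1.427) = 5.93 kJ/mol
ΔG > 0, so the forward reaction is non-spontaneous (proceeds in reverse).

ΔG = 5.93 kJ/mol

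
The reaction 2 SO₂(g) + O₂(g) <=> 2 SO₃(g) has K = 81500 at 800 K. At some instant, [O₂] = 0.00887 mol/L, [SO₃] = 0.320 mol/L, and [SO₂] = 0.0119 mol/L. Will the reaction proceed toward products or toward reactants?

Q = [SO₃]² / ([SO₂]²·[O₂]) = (0.320)² / ((0.0119)²·(0.00887)) = 81500
Q = 81500 = K, so the system is already at equilibrium.

at equilibrium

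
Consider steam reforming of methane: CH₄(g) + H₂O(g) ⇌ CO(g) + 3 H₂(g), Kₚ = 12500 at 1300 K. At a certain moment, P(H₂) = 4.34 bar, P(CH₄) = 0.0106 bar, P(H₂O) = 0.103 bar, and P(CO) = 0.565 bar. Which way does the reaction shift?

to the left

Qₚ = P(CO)·P(H₂)³ / (P(CH₄)·P(H₂O)) = (0.565)·(4.34)³ / ((0.0106)·(0.103)) = 42300
Qₚ = 42300 > Kₚ = 12500, so the reverse reaction proceeds.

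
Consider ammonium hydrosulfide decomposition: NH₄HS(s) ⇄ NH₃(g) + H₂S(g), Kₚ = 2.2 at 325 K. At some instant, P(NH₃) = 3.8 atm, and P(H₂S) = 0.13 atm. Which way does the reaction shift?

(NH₄HS is a pure solid — omitted from Qₚ.)
Qₚ = P(NH₃)·P(H₂S) = (3.8)·(0.13) = 0.49
Qₚ = 0.49 < Kₚ = 2.2, so the forward reaction proceeds.

forward (toward products)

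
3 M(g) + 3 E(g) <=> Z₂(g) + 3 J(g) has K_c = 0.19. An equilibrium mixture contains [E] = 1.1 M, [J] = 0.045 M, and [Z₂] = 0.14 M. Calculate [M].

[M] = 0.037 M

At equilibrium, K_c = [Z₂]·[J]³ / ([M]³·[E]³) = 0.19.
(0.14)·(0.045)³ / (([M])³·(1.1)³) = 0.19
[M]³ = 5.04e-5 ⇒ [M] = 0.037 M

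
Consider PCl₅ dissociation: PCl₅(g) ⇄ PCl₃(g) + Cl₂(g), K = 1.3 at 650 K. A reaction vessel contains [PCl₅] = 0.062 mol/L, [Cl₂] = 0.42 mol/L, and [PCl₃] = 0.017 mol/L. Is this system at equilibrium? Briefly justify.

no; Q < K, reaction proceeds forward

Q = [PCl₃]·[Cl₂] / [PCl₅] = (0.017)·(0.42) / (0.062) = 0.12
Q = 0.12 < K = 1.3: net forward reaction.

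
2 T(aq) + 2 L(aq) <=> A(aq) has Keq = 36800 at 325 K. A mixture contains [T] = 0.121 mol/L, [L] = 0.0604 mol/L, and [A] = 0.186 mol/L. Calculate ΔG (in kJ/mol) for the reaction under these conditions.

ΔG = -6.37 kJ/mol

Q = [A] / ([T]²·[L]²) = (0.186) / ((0.121)²·(0.0604)²) = 3480
ΔG = RT ln(Q/Keq) = (8.314 J mol⁻¹ K⁻¹)(325 K) × ln(3480/36800)
   = (2.702 kJ/mol)(-2.358) = -6.37 kJ/mol
ΔG < 0, so the forward reaction is spontaneous (proceeds forward).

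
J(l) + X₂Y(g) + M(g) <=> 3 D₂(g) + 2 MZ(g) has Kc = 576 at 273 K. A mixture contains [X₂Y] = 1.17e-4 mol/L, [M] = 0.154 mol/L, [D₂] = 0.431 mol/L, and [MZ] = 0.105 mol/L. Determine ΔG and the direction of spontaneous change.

ΔG = -5.59 kJ/mol; the forward reaction is spontaneous

(J is a pure liquid — omitted from Qc.)
Qc = [D₂]³·[MZ]² / ([X₂Y]·[M]) = (0.431)³·(0.105)² / ((1.17e-4)·(0.154)) = 49.0
ΔG = RT ln(Qc/Kc) = (8.314 J mol⁻¹ K⁻¹)(273 K) × ln(49.0/576)
   = (2.270 kJ/mol)(-2.464) = -5.59 kJ/mol
ΔG < 0, so the forward reaction is spontaneous (proceeds forward).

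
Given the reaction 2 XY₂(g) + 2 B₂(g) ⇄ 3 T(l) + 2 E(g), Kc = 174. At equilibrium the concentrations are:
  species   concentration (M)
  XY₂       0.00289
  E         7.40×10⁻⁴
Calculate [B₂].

[B₂] = 0.0194 M

(T is a pure liquid — omitted from Kc.)
At equilibrium, Kc = [E]² / ([XY₂]²·[B₂]²) = 174.
(7.40×10⁻⁴)² / ((0.00289)²·([B₂])²) = 174
[B₂]² = 3.77×10⁻⁴ ⇒ [B₂] = 0.0194 M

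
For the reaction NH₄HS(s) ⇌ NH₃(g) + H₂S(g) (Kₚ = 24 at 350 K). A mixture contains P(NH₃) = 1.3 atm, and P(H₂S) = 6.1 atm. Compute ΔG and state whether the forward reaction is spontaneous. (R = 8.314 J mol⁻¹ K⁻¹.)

ΔG = -3.22 kJ/mol; the forward reaction is spontaneous

(NH₄HS is a pure solid — omitted from Qₚ.)
Qₚ = P(NH₃)·P(H₂S) = (1.3)·(6.1) = 7.93
ΔG = RT ln(Qₚ/Kₚ) = (8.314 J mol⁻¹ K⁻¹)(350 K) × ln(7.93/24)
   = (2.910 kJ/mol)(-1.107) = -3.22 kJ/mol
ΔG < 0, so the forward reaction is spontaneous (proceeds forward).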